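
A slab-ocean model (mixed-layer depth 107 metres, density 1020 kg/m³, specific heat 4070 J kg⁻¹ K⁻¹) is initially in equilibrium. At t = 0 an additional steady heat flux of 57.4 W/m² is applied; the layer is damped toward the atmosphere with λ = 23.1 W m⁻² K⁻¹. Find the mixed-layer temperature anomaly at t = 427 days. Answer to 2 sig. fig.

2.1 K

Areal heat capacity C = ρ c_p D = 1020 × 4070 × 107 = 4.44×10^8 J m⁻² K⁻¹.
τ = C / λ = 4.44×10^8 / 23.1 = 1.92×10^7 s.
Equilibrium anomaly ΔT_eq = F / λ = 57.4 / 23.1 = 2.48 K.
t = 427 days = 3.69×10^7 s, so t/τ = 1.92.
ΔT(t) = ΔT_eq (1 − e^(−t/τ)) = 2.48 × (1 − e^−1.92) = 2.12 K.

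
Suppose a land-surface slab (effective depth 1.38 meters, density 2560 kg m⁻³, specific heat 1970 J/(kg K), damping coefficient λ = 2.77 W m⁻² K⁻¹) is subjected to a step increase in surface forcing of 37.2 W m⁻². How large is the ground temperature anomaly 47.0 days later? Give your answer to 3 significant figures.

10.8 K

Areal heat capacity C = ρ c_p D = 2560 × 1970 × 1.38 = 6.96×10^6 J/(m^2 K).
τ = C / λ = 6.96×10^6 / 2.77 = 2.51×10^6 s.
Equilibrium anomaly ΔT_eq = F / λ = 37.2 / 2.77 = 13.4 K.
t = 47.0 days = 4.06×10^6 s, so t/τ = 1.62.
ΔT(t) = ΔT_eq (1 − e^(−t/τ)) = 13.4 × (1 − e^−1.62) = 10.8 K.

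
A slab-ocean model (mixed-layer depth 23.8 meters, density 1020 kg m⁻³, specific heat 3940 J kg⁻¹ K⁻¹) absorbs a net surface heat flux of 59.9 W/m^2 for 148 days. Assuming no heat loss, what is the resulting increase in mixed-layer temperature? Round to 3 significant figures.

Areal heat capacity C = ρ c_p D = 1020 × 3940 × 23.8 = 9.56×10^7 J/(m²·K).
Net heat input Q = F Δt = 59.9 × (148 days × 86400 s/day) = 7.66×10^8 J/m².
ΔT = Q / C = 7.66×10^8 / 9.56×10^7 = 8.01 K.

8.01 K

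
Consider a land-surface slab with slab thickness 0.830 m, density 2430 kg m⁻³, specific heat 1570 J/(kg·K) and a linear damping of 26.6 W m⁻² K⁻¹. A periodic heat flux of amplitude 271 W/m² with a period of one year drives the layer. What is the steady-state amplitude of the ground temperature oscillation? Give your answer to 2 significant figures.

10 K

Areal heat capacity C = ρ c_p D = 2430 × 1570 × 0.830 = 3.17×10^6 J/(m^2 K).
Angular frequency ω = 2π / T = 2π / 3.15×10^7 s = 1.99×10^-7 s⁻¹.
√((Cω)² + λ²) = √((0.631)² + 26.6²) = 26.6 W/(m²·K).
Amplitude A = F₀ / √((Cω)²+λ²) = 271 / 26.6 = 10.2 K.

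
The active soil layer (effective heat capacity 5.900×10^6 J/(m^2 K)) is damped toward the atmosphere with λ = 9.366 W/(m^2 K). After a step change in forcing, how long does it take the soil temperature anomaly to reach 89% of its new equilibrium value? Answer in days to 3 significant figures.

Areal heat capacity C = 5.900×10^6 J/(m^2 K) (given).
τ = C / λ = 5.90×10^6 / 9.366 = 6.30×10^5 s.
Fraction reached: 1 − e^(−t/τ) = 0.89 ⇒ t = −τ ln(1 − 0.89) = τ × 2.21.
t = 1.39×10^6 s = 16.1 days.

16.1 days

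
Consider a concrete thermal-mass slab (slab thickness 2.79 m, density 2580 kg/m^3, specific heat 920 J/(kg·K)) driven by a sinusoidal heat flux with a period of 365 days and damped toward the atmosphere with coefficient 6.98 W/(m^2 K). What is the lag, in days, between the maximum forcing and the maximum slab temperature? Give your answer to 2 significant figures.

11 days

Areal heat capacity C = ρ c_p D = 2580 × 920 × 2.79 = 6.62×10^6 J m⁻² K⁻¹.
ω = 2π / 3.15×10^7 s = 1.99×10^-7 s⁻¹.
Phase lag φ = arctan(Cω/λ) = arctan(1.32/6.98) = 0.187 rad.
Time lag = φ / ω = 0.187 / 1.99×10^-7 = 9.38×10^5 s = 10.9 days.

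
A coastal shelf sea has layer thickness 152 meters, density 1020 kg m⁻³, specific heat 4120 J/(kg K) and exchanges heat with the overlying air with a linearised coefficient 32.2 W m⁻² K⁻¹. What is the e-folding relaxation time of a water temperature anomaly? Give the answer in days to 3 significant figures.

Areal heat capacity C = ρ c_p D = 1020 × 4120 × 152 = 6.39×10^8 J/(m²·K).
Relaxation time τ = C / λ = 6.39×10^8 / 32.2 = 1.98×10^7 s.
In days: 1.98×10^7 s / (86400 s/day) = 230 days.

230 days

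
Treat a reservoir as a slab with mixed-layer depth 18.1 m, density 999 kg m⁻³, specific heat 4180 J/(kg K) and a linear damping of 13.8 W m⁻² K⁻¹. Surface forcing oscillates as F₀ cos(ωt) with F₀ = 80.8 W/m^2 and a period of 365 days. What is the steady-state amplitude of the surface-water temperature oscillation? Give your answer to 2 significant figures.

4.0 K

Areal heat capacity C = ρ c_p D = 999 × 4180 × 18.1 = 7.56×10^7 J/(m^2 K).
Angular frequency ω = 2π / T = 2π / 3.15×10^7 s = 1.99×10^-7 s⁻¹.
√((Cω)² + λ²) = √((15.1)² + 13.8²) = 20.4 W/(m²·K).
Amplitude A = F₀ / √((Cω)²+λ²) = 80.8 / 20.4 = 3.96 K.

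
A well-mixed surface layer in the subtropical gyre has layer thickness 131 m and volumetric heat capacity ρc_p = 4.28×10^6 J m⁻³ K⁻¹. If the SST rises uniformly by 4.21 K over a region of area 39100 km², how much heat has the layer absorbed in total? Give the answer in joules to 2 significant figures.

9.2×10^19 J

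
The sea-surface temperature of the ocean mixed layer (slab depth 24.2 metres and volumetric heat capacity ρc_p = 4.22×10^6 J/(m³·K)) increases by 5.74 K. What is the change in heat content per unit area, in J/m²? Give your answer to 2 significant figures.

5.9×10^8

Areal heat capacity C = ρc_p × D = 4.22×10^6 × 24.2 = 1.02×10^8 J/(m²·K).
ΔQ = C ΔT = 1.02×10^8 × 5.74 = 5.86×10^8 J/m².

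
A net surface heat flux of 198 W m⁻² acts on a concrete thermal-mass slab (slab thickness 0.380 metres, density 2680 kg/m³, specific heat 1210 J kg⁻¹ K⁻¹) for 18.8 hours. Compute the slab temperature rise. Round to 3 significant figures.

10.9 K

Areal heat capacity C = ρ c_p D = 2680 × 1210 × 0.380 = 1.23×10^6 J/(m^2 K).
Net heat input Q = F Δt = 198 × (18.8 hours × 3600 s/hour) = 1.34×10^7 J/m².
ΔT = Q / C = 1.34×10^7 / 1.23×10^6 = 10.9 K.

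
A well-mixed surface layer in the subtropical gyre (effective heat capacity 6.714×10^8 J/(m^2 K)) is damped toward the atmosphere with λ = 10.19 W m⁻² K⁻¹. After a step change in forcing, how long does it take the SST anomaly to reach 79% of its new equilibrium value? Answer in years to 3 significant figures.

Areal heat capacity C = 6.714×10^8 J/(m^2 K) (given).
τ = C / λ = 6.71×10^8 / 10.19 = 6.59×10^7 s.
Fraction reached: 1 − e^(−t/τ) = 0.79 ⇒ t = −τ ln(1 − 0.79) = τ × 1.56.
t = 1.03×10^8 s = 3.26 years.

3.26 years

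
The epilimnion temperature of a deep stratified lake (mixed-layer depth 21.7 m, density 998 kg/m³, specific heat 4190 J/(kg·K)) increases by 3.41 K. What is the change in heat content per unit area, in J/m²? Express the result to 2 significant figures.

3.1×10^8

Areal heat capacity C = ρ c_p D = 998 × 4190 × 21.7 = 9.07×10^7 J/(m^2 K).
ΔQ = C ΔT = 9.07×10^7 × 3.41 = 3.09×10^8 J/m².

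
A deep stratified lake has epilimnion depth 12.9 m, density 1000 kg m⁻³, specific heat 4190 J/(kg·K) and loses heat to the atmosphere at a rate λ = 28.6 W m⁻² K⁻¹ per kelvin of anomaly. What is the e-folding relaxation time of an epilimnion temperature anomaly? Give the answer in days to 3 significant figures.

21.9 days

Areal heat capacity C = ρ c_p D = 1000 × 4190 × 12.9 = 5.41×10^7 J/(m²·K).
Relaxation time τ = C / λ = 5.41×10^7 / 28.6 = 1.89×10^6 s.
In days: 1.89×10^6 s / (86400 s/day) = 21.9 days.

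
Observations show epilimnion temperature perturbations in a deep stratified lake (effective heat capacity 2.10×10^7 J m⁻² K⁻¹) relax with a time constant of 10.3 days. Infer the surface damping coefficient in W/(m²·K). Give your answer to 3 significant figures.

23.6

Areal heat capacity C = 2.10×10^7 J m⁻² K⁻¹ (given).
τ = 10.3 days = 8.90×10^5 s.
λ = C / τ = 2.10×10^7 / 8.90×10^5 = 23.6 W/(m²·K).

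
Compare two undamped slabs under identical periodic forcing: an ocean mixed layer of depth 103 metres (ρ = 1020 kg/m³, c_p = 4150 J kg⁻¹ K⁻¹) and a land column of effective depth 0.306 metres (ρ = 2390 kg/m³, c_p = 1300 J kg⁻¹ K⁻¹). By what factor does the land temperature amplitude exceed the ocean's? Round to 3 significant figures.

459

C_ocean = 1020 × 4150 × 103 = 4.36×10^8 J/(m²·K).
C_land = 2390 × 1300 × 0.306 = 9.51×10^5 J/(m²·K).
Undamped amplitude ∝ 1/C, so A_land/A_ocean = C_ocean/C_land = 459.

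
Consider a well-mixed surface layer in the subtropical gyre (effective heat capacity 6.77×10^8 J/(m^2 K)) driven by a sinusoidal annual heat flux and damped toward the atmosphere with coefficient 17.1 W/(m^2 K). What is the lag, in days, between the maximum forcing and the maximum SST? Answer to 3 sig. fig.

83.9 days

Areal heat capacity C = 6.77×10^8 J/(m^2 K) (given).
ω = 2π / 3.15×10^7 s = 1.99×10^-7 s⁻¹.
Phase lag φ = arctan(Cω/λ) = arctan(135/17.1) = 1.44 rad.
Time lag = φ / ω = 1.44 / 1.99×10^-7 = 7.25×10^6 s = 83.9 days.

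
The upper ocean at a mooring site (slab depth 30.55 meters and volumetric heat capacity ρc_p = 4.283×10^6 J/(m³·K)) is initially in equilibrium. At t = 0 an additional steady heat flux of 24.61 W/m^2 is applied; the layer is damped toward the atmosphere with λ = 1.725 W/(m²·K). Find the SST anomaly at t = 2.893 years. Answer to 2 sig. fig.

Areal heat capacity C = ρc_p × D = 4.283×10^6 × 30.55 = 1.31×10^8 J m⁻² K⁻¹.
τ = C / λ = 1.31×10^8 / 1.725 = 7.59×10^7 s.
Equilibrium anomaly ΔT_eq = F / λ = 24.61 / 1.725 = 14.3 K.
t = 2.893 years = 9.13×10^7 s, so t/τ = 1.20.
ΔT(t) = ΔT_eq (1 − e^(−t/τ)) = 14.3 × (1 − e^−1.20) = 9.99 K.

10 K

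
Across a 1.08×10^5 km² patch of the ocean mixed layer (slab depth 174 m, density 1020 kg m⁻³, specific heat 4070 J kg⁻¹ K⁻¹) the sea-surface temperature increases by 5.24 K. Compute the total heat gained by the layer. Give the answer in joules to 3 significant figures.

Areal heat capacity C = ρ c_p D = 1020 × 4070 × 174 = 7.22×10^8 J/(m²·K).
Heat per unit area: q = C ΔT = 7.22×10^8 × 5.24 = 3.79×10^9 J/m².
Total heat: Q = q × A = 3.79×10^9 × (1.08×10^5 × 10⁶ m²) = 4.09×10^20 J.

4.09×10^20 J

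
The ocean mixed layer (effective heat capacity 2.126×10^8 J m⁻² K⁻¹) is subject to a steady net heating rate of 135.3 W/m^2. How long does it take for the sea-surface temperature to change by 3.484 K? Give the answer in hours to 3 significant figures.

Areal heat capacity C = 2.126×10^8 J m⁻² K⁻¹ (given).
Time required: Δt = C ΔT / F = 2.13×10^8 × 3.484 / 135.3 = 5.47×10^6 s.
In hours: 5.47×10^6 s / (3600 s/hour) = 1520 hours.

1520 hours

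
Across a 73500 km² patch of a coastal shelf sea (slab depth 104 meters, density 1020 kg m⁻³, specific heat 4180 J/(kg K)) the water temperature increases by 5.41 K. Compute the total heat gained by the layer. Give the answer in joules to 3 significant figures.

1.76×10^20 J

Areal heat capacity C = ρ c_p D = 1020 × 4180 × 104 = 4.43×10^8 J/(m²·K).
Heat per unit area: q = C ΔT = 4.43×10^8 × 5.41 = 2.40×10^9 J/m².
Total heat: Q = q × A = 2.40×10^9 × (73500 × 10⁶ m²) = 1.76×10^20 J.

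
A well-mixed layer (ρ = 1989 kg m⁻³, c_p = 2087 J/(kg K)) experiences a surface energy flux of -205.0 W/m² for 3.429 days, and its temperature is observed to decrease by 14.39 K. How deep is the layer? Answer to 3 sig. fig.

Heat input Q = F Δt = -205.0 × 2.96×10^5 s = -6.07×10^7 J/m².
Required areal heat capacity C = Q / ΔT = 4.22×10^6 J/(m²·K).
Depth D = C / (ρ c_p) = 4.22×10^6 / (1989 × 2087) = 1.02 m.

1.02 m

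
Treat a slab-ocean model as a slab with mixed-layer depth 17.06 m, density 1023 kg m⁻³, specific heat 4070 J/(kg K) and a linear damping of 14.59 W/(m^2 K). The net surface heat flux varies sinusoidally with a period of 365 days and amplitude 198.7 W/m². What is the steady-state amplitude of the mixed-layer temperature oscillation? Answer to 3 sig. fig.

Areal heat capacity C = ρ c_p D = 1023 × 4070 × 17.06 = 7.10×10^7 J/(m²·K).
Angular frequency ω = 2π / T = 2π / 3.15×10^7 s = 1.99×10^-7 s⁻¹.
√((Cω)² + λ²) = √((14.2)² + 14.59²) = 20.3 W/(m²·K).
Amplitude A = F₀ / √((Cω)²+λ²) = 198.7 / 20.3 = 9.78 K.

9.78 K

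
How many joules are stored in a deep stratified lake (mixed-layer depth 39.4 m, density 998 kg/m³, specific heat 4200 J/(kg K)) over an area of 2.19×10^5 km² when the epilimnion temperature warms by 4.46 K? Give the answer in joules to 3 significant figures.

1.61×10^20 J

Areal heat capacity C = ρ c_p D = 998 × 4200 × 39.4 = 1.65×10^8 J/(m^2 K).
Heat per unit area: q = C ΔT = 1.65×10^8 × 4.46 = 7.37×10^8 J/m².
Total heat: Q = q × A = 7.37×10^8 × (2.19×10^5 × 10⁶ m²) = 1.61×10^20 J.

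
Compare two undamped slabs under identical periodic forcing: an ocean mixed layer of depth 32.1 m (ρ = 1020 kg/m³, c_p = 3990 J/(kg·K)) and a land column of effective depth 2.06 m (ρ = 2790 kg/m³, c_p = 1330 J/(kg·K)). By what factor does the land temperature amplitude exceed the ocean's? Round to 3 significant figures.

17.1

C_ocean = 1020 × 3990 × 32.1 = 1.31×10^8 J/(m²·K).
C_land = 2790 × 1330 × 2.06 = 7.64×10^6 J/(m²·K).
Undamped amplitude ∝ 1/C, so A_land/A_ocean = C_ocean/C_land = 17.1.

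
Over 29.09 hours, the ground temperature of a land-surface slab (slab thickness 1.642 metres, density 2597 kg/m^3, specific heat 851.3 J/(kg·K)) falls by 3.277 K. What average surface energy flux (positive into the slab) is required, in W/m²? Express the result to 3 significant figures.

Areal heat capacity C = ρ c_p D = 2597 × 851.3 × 1.642 = 3.63×10^6 J/(m²·K).
Required heat per unit area: Q = C ΔT = 3.63×10^6 × -3.277 = -1.19×10^7 J/m².
Flux F = Q / Δt = -1.19×10^7 / 1.05×10^5 s = -114 W/m².

-114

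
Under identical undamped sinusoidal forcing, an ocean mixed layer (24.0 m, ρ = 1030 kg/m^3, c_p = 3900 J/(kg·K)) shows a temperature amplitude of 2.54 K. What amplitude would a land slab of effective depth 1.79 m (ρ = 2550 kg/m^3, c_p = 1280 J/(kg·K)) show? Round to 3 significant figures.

41.9 K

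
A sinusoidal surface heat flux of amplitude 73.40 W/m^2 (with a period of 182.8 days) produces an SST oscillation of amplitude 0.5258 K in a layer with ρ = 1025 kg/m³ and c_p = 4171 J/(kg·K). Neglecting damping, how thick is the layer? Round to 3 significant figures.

82.1 m

ω = 2π / 1.58×10^7 s = 3.98×10^-7 s⁻¹.
Required C = F₀ / (A ω) = 73.40 / (0.5258 × 3.98×10^-7) = 3.51×10^8 J/(m²·K).
D = C / (ρ c_p) = 3.51×10^8 / (1025 × 4171) = 82.1 m.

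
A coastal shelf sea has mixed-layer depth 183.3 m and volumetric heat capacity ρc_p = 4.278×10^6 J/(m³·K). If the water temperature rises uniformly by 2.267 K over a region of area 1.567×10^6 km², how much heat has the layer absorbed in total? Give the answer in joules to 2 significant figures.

Areal heat capacity C = ρc_p × D = 4.278×10^6 × 183.3 = 7.84×10^8 J/(m^2 K).
Heat per unit area: q = C ΔT = 7.84×10^8 × 2.267 = 1.78×10^9 J/m².
Total heat: Q = q × A = 1.78×10^9 × (1.567×10^6 × 10⁶ m²) = 2.79×10^21 J.

2.8×10^21 J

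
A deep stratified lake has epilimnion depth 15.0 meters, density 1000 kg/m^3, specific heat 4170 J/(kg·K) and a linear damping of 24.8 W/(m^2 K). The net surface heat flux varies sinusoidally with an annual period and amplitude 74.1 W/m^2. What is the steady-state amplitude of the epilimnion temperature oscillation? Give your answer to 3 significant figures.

2.67 K

Areal heat capacity C = ρ c_p D = 1000 × 4170 × 15.0 = 6.26×10^7 J/(m^2 K).
Angular frequency ω = 2π / T = 2π / 3.15×10^7 s = 1.99×10^-7 s⁻¹.
√((Cω)² + λ²) = √((12.5)² + 24.8²) = 27.8 W/(m²·K).
Amplitude A = F₀ / √((Cω)²+λ²) = 74.1 / 27.8 = 2.67 K.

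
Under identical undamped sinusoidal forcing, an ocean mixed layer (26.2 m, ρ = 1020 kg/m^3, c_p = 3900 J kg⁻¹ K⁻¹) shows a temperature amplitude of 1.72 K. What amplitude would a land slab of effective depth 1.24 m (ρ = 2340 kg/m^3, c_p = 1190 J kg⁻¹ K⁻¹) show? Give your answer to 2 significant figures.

C_ocean = 1.04×10^8 J/(m²·K); C_land = 3.45×10^6 J/(m²·K).
A ∝ 1/C ⇒ A_land = A_ocean × C_ocean/C_land = 1.72 × 30.2 = 51.9 K.

52 K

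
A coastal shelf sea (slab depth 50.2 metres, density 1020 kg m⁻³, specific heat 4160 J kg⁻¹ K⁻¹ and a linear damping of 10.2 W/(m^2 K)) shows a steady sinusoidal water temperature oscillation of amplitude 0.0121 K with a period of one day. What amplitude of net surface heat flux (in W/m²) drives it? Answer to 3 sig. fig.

Areal heat capacity C = ρ c_p D = 1020 × 4160 × 50.2 = 2.13×10^8 J/(m²·K).
ω = 2π / 86400 s = 7.27×10^-5 s⁻¹.
√((Cω)² + λ²) = √((15500)² + 10.2²) = 15500 W/(m²·K).
F₀ = A × √((Cω)²+λ²) = 0.0121 × 15500 = 187 W/m².

187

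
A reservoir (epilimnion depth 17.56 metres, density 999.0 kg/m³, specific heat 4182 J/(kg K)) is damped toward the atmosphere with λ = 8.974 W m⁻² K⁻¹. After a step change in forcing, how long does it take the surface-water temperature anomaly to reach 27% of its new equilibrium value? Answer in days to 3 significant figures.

Areal heat capacity C = ρ c_p D = 999.0 × 4182 × 17.56 = 7.34×10^7 J/(m^2 K).
τ = C / λ = 7.34×10^7 / 8.974 = 8.18×10^6 s.
Fraction reached: 1 − e^(−t/τ) = 0.27 ⇒ t = −τ ln(1 − 0.27) = τ × 0.315.
t = 2.57×10^6 s = 29.8 days.

29.8 days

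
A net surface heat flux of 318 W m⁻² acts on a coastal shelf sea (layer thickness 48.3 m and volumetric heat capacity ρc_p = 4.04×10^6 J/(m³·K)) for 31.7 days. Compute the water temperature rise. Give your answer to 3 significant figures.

Areal heat capacity C = ρc_p × D = 4.04×10^6 × 48.3 = 1.95×10^8 J/(m^2 K).
Net heat input Q = F Δt = 318 × (31.7 days × 86400 s/day) = 8.71×10^8 J/m².
ΔT = Q / C = 8.71×10^8 / 1.95×10^8 = 4.46 K.

4.46 K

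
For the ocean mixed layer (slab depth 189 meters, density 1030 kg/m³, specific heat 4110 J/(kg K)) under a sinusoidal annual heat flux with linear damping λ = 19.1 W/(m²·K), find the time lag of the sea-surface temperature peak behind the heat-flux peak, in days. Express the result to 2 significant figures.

Areal heat capacity C = ρ c_p D = 1030 × 4110 × 189 = 8.00×10^8 J/(m^2 K).
ω = 2π / 3.15×10^7 s = 1.99×10^-7 s⁻¹.
Phase lag φ = arctan(Cω/λ) = arctan(159/19.1) = 1.45 rad.
Time lag = φ / ω = 1.45 / 1.99×10^-7 = 7.29×10^6 s = 84.3 days.

84 days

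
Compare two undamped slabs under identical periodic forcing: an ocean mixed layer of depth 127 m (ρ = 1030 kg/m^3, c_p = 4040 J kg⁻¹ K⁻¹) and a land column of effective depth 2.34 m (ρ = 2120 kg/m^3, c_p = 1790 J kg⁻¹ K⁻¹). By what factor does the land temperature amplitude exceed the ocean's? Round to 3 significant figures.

59.5

C_ocean = 1030 × 4040 × 127 = 5.28×10^8 J/(m²·K).
C_land = 2120 × 1790 × 2.34 = 8.88×10^6 J/(m²·K).
Undamped amplitude ∝ 1/C, so A_land/A_ocean = C_ocean/C_land = 59.5.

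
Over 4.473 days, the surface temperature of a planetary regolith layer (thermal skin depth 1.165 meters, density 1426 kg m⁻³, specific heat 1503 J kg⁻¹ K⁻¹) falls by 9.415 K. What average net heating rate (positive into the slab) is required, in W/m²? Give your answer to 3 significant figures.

Areal heat capacity C = ρ c_p D = 1426 × 1503 × 1.165 = 2.50×10^6 J/(m²·K).
Required heat per unit area: Q = C ΔT = 2.50×10^6 × -9.415 = -2.35×10^7 J/m².
Flux F = Q / Δt = -2.35×10^7 / 3.86×10^5 s = -60.8 W/m².

-60.8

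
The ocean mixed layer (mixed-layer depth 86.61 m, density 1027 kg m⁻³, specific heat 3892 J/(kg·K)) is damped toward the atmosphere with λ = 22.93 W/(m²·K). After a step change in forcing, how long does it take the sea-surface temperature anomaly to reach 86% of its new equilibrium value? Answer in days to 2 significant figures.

340 days

Areal heat capacity C = ρ c_p D = 1027 × 3892 × 86.61 = 3.46×10^8 J m⁻² K⁻¹.
τ = C / λ = 3.46×10^8 / 22.93 = 1.51×10^7 s.
Fraction reached: 1 − e^(−t/τ) = 0.86 ⇒ t = −τ ln(1 − 0.86) = τ × 1.97.
t = 2.97×10^7 s = 344 days.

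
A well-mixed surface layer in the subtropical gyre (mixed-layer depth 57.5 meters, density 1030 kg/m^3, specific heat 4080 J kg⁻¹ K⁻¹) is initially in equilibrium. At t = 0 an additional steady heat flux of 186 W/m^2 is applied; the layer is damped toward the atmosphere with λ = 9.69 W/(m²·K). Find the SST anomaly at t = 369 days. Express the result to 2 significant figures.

14 K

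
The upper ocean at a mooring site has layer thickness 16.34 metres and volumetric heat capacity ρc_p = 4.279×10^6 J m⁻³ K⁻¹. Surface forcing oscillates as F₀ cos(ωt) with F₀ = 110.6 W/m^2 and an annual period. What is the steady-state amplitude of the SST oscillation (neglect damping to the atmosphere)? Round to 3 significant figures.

Areal heat capacity C = ρc_p × D = 4.279×10^6 × 16.34 = 6.99×10^7 J m⁻² K⁻¹.
Angular frequency ω = 2π / T = 2π / 3.15×10^7 s = 1.99×10^-7 s⁻¹.
Cω = 6.99×10^7 × 1.99×10^-7 = 13.9 W/(m²·K).
Amplitude A = F₀ / (Cω) = 110.6 / 13.9 = 7.94 K.

7.94 K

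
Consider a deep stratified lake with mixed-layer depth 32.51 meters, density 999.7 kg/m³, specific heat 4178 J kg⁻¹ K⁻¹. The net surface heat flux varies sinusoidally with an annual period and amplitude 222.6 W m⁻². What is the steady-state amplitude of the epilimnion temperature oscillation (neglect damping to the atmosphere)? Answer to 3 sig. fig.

Areal heat capacity C = ρ c_p D = 999.7 × 4178 × 32.51 = 1.36×10^8 J/(m^2 K).
Angular frequency ω = 2π / T = 2π / 3.15×10^7 s = 1.99×10^-7 s⁻¹.
Cω = 1.36×10^8 × 1.99×10^-7 = 27.1 W/(m²·K).
Amplitude A = F₀ / (Cω) = 222.6 / 27.1 = 8.23 K.

8.23 K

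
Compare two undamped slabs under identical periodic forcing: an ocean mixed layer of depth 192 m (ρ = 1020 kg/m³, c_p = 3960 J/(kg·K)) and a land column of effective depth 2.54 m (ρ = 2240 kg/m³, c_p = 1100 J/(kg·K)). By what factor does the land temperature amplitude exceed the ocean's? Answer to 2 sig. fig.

C_ocean = 1020 × 3960 × 192 = 7.76×10^8 J/(m²·K).
C_land = 2240 × 1100 × 2.54 = 6.26×10^6 J/(m²·K).
Undamped amplitude ∝ 1/C, so A_land/A_ocean = C_ocean/C_land = 124.

120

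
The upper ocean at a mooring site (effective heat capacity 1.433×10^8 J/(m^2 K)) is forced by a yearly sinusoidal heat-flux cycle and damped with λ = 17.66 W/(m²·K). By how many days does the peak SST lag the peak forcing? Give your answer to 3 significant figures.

59.1 days

Areal heat capacity C = 1.433×10^8 J/(m^2 K) (given).
ω = 2π / 3.15×10^7 s = 1.99×10^-7 s⁻¹.
Phase lag φ = arctan(Cω/λ) = arctan(28.6/17.66) = 1.02 rad.
Time lag = φ / ω = 1.02 / 1.99×10^-7 = 5.10×10^6 s = 59.1 days.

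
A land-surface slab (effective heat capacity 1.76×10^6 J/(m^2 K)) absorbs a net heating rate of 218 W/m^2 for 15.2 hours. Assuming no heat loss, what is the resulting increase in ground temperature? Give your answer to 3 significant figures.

6.78 K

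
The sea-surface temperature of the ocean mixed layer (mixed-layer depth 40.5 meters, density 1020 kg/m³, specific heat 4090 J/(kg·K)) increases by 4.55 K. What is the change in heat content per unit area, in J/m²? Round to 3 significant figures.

Areal heat capacity C = ρ c_p D = 1020 × 4090 × 40.5 = 1.69×10^8 J m⁻² K⁻¹.
ΔQ = C ΔT = 1.69×10^8 × 4.55 = 7.69×10^8 J/m².

7.69×10^8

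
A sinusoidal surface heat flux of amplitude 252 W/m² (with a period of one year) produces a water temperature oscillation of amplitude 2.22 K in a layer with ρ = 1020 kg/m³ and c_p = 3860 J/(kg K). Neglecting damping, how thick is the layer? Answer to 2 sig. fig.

140 m

ω = 2π / 3.15×10^7 s = 1.99×10^-7 s⁻¹.
Required C = F₀ / (A ω) = 252 / (2.22 × 1.99×10^-7) = 5.70×10^8 J/(m²·K).
D = C / (ρ c_p) = 5.70×10^8 / (1020 × 3860) = 145 m.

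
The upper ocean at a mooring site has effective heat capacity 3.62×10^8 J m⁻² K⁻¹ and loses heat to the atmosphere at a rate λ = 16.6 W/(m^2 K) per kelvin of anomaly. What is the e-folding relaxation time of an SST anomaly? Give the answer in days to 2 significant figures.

250 days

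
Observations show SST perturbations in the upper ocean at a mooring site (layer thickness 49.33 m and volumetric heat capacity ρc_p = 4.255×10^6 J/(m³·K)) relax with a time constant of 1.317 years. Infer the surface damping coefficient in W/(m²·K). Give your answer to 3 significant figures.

Areal heat capacity C = ρc_p × D = 4.255×10^6 × 49.33 = 2.10×10^8 J/(m^2 K).
τ = 1.317 years = 4.16×10^7 s.
λ = C / τ = 2.10×10^8 / 4.16×10^7 = 5.05 W/(m²·K).

5.05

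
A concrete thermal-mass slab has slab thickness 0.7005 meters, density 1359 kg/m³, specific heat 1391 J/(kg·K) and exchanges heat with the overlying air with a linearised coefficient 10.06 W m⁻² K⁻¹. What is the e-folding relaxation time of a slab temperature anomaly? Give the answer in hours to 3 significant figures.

36.6 hours

Areal heat capacity C = ρ c_p D = 1359 × 1391 × 0.7005 = 1.32×10^6 J/(m²·K).
Relaxation time τ = C / λ = 1.32×10^6 / 10.06 = 1.32×10^5 s.
In hours: 1.32×10^5 s / (3600 s/hour) = 36.6 hours.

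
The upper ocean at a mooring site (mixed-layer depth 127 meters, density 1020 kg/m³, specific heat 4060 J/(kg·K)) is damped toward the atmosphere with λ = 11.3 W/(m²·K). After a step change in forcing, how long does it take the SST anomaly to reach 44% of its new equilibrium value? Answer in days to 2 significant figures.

Areal heat capacity C = ρ c_p D = 1020 × 4060 × 127 = 5.26×10^8 J/(m²·K).
τ = C / λ = 5.26×10^8 / 11.3 = 4.65×10^7 s.
Fraction reached: 1 − e^(−t/τ) = 0.44 ⇒ t = −τ ln(1 − 0.44) = τ × 0.580.
t = 2.70×10^7 s = 312 days.

310 days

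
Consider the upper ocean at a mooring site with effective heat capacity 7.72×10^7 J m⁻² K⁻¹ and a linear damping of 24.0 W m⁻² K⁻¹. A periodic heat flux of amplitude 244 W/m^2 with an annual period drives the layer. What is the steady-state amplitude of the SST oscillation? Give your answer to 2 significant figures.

8.6 K

Areal heat capacity C = 7.72×10^7 J m⁻² K⁻¹ (given).
Angular frequency ω = 2π / T = 2π / 3.15×10^7 s = 1.99×10^-7 s⁻¹.
√((Cω)² + λ²) = √((15.4)² + 24.0²) = 28.5 W/(m²·K).
Amplitude A = F₀ / √((Cω)²+λ²) = 244 / 28.5 = 8.56 K.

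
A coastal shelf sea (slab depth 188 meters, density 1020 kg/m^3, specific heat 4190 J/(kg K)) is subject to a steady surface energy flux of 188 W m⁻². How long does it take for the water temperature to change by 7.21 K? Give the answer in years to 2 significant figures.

0.98 years

Areal heat capacity C = ρ c_p D = 1020 × 4190 × 188 = 8.03×10^8 J m⁻² K⁻¹.
Time required: Δt = C ΔT / F = 8.03×10^8 × 7.21 / 188 = 3.08×10^7 s.
In years: 3.08×10^7 s / (3.156×10^7 s/year) = 0.976 years.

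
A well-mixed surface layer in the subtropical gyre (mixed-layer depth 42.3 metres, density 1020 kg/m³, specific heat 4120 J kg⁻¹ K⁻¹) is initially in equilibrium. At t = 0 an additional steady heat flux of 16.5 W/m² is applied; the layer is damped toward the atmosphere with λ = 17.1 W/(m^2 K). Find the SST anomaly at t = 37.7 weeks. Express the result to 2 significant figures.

0.86 K

Areal heat capacity C = ρ c_p D = 1020 × 4120 × 42.3 = 1.78×10^8 J m⁻² K⁻¹.
τ = C / λ = 1.78×10^8 / 17.1 = 1.04×10^7 s.
Equilibrium anomaly ΔT_eq = F / λ = 16.5 / 17.1 = 0.965 K.
t = 37.7 weeks = 2.28×10^7 s, so t/τ = 2.19.
ΔT(t) = ΔT_eq (1 − e^(−t/τ)) = 0.965 × (1 − e^−2.19) = 0.857 K.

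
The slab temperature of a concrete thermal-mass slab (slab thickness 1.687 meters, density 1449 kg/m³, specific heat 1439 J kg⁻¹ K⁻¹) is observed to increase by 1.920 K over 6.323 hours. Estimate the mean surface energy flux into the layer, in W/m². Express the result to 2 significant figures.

Areal heat capacity C = ρ c_p D = 1449 × 1439 × 1.687 = 3.52×10^6 J m⁻² K⁻¹.
Required heat per unit area: Q = C ΔT = 3.52×10^6 × 1.920 = 6.75×10^6 J/m².
Flux F = Q / Δt = 6.75×10^6 / 22800 s = 297 W/m².

300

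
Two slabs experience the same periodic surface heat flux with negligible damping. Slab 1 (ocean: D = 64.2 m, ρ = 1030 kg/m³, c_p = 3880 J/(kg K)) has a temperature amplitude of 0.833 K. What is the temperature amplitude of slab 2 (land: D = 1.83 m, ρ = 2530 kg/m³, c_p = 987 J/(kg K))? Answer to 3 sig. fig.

46.8 K

C_ocean = 2.57×10^8 J/(m²·K); C_land = 4.57×10^6 J/(m²·K).
A ∝ 1/C ⇒ A_land = A_ocean × C_ocean/C_land = 0.833 × 56.1 = 46.8 K.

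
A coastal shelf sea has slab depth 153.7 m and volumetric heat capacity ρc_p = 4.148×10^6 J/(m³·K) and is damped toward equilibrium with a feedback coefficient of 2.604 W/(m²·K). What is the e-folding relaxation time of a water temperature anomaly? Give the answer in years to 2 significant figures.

Areal heat capacity C = ρc_p × D = 4.148×10^6 × 153.7 = 6.38×10^8 J m⁻² K⁻¹.
Relaxation time τ = C / λ = 6.38×10^8 / 2.604 = 2.45×10^8 s.
In years: 2.45×10^8 s / (3.156×10^7 s/year) = 7.76 years.

7.8 years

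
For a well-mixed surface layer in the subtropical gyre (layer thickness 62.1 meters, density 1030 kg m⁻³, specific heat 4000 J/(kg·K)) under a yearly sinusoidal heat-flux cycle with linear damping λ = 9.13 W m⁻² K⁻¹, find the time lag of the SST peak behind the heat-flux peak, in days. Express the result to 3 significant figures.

81.0 days

Areal heat capacity C = ρ c_p D = 1030 × 4000 × 62.1 = 2.56×10^8 J/(m^2 K).
ω = 2π / 3.15×10^7 s = 1.99×10^-7 s⁻¹.
Phase lag φ = arctan(Cω/λ) = arctan(51.0/9.13) = 1.39 rad.
Time lag = φ / ω = 1.39 / 1.99×10^-7 = 6.99×10^6 s = 81.0 days.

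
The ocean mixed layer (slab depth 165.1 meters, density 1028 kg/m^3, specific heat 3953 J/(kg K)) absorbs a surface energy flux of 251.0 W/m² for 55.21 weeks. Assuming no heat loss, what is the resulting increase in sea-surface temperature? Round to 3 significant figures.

Areal heat capacity C = ρ c_p D = 1028 × 3953 × 165.1 = 6.71×10^8 J m⁻² K⁻¹.
Net heat input Q = F Δt = 251.0 × (55.21 weeks × 6.048×10^5 s/week) = 8.38×10^9 J/m².
ΔT = Q / C = 8.38×10^9 / 6.71×10^8 = 12.5 K.

12.5 K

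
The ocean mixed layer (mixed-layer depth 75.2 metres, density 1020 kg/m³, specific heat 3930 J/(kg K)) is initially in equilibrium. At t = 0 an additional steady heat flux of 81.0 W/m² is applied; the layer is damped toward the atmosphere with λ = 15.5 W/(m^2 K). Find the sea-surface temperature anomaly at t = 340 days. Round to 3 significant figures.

4.07 K

Areal heat capacity C = ρ c_p D = 1020 × 3930 × 75.2 = 3.01×10^8 J m⁻² K⁻¹.
τ = C / λ = 3.01×10^8 / 15.5 = 1.94×10^7 s.
Equilibrium anomaly ΔT_eq = F / λ = 81.0 / 15.5 = 5.23 K.
t = 340 days = 2.94×10^7 s, so t/τ = 1.51.
ΔT(t) = ΔT_eq (1 − e^(−t/τ)) = 5.23 × (1 − e^−1.51) = 4.07 K.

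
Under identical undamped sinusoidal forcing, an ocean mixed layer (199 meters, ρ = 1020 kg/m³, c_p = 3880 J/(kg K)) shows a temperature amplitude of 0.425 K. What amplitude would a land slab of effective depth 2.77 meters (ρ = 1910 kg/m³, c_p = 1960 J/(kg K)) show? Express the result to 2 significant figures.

32 K

C_ocean = 7.88×10^8 J/(m²·K); C_land = 1.04×10^7 J/(m²·K).
A ∝ 1/C ⇒ A_land = A_ocean × C_ocean/C_land = 0.425 × 75.9 = 32.3 K.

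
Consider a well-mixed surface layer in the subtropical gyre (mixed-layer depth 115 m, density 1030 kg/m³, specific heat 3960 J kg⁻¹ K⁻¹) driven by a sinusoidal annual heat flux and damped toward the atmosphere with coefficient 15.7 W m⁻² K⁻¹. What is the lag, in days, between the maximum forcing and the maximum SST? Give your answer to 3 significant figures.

Areal heat capacity C = ρ c_p D = 1030 × 3960 × 115 = 4.69×10^8 J m⁻² K⁻¹.
ω = 2π / 3.15×10^7 s = 1.99×10^-7 s⁻¹.
Phase lag φ = arctan(Cω/λ) = arctan(93.5/15.7) = 1.40 rad.
Time lag = φ / ω = 1.40 / 1.99×10^-7 = 7.05×10^6 s = 81.6 days.

81.6 days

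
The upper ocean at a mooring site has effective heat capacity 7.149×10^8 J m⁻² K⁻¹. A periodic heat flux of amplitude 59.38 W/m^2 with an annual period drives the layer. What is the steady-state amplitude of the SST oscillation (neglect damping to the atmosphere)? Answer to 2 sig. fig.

0.42 K

Areal heat capacity C = 7.149×10^8 J m⁻² K⁻¹ (given).
Angular frequency ω = 2π / T = 2π / 3.15×10^7 s = 1.99×10^-7 s⁻¹.
Cω = 7.15×10^8 × 1.99×10^-7 = 142 W/(m²·K).
Amplitude A = F₀ / (Cω) = 59.38 / 142 = 0.417 K.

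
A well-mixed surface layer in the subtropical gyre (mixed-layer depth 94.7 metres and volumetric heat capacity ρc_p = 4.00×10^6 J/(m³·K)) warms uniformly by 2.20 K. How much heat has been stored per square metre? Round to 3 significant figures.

8.33×10^8

Areal heat capacity C = ρc_p × D = 4.00×10^6 × 94.7 = 3.79×10^8 J m⁻² K⁻¹.
ΔQ = C ΔT = 3.79×10^8 × 2.20 = 8.33×10^8 J/m².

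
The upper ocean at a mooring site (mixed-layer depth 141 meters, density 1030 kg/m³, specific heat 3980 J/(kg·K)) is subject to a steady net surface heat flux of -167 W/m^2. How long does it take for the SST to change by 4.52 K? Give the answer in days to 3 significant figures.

Areal heat capacity C = ρ c_p D = 1030 × 3980 × 141 = 5.78×10^8 J m⁻² K⁻¹.
Time required: Δt = C ΔT / F = 5.78×10^8 × -4.52 / -167 = 1.56×10^7 s.
In days: 1.56×10^7 s / (86400 s/day) = 181 days.

181 days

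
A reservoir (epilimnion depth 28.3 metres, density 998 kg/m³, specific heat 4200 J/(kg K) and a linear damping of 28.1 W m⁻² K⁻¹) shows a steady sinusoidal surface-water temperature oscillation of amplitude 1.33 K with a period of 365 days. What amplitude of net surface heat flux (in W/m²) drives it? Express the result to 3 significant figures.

48.8

Areal heat capacity C = ρ c_p D = 998 × 4200 × 28.3 = 1.19×10^8 J/(m²·K).
ω = 2π / 3.15×10^7 s = 1.99×10^-7 s⁻¹.
√((Cω)² + λ²) = √((23.6)² + 28.1²) = 36.7 W/(m²·K).
F₀ = A × √((Cω)²+λ²) = 1.33 × 36.7 = 48.8 W/m².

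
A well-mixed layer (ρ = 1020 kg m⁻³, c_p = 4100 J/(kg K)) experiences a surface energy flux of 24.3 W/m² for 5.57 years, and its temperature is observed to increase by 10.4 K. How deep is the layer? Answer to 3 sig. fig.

98.2 m

Heat input Q = F Δt = 24.3 × 1.76×10^8 s = 4.27×10^9 J/m².
Required areal heat capacity C = Q / ΔT = 4.11×10^8 J/(m²·K).
Depth D = C / (ρ c_p) = 4.11×10^8 / (1020 × 4100) = 98.2 m.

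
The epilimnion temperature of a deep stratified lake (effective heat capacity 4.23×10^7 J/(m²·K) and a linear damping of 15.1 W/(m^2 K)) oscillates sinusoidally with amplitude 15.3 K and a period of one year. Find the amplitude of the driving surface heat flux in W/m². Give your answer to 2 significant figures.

Areal heat capacity C = 4.23×10^7 J/(m²·K) (given).
ω = 2π / 3.15×10^7 s = 1.99×10^-7 s⁻¹.
√((Cω)² + λ²) = √((8.43)² + 15.1²) = 17.3 W/(m²·K).
F₀ = A × √((Cω)²+λ²) = 15.3 × 17.3 = 265 W/m².

260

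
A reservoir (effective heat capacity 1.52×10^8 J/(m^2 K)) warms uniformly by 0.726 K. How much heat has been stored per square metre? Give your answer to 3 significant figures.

Areal heat capacity C = 1.52×10^8 J/(m^2 K) (given).
ΔQ = C ΔT = 1.52×10^8 × 0.726 = 1.10×10^8 J/m².

1.10×10^8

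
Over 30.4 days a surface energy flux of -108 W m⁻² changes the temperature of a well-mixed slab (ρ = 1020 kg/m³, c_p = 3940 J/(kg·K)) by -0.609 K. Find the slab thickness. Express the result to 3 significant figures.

116 m

Heat input Q = F Δt = -108 × 2.63×10^6 s = -2.84×10^8 J/m².
Required areal heat capacity C = Q / ΔT = 4.66×10^8 J/(m²·K).
Depth D = C / (ρ c_p) = 4.66×10^8 / (1020 × 3940) = 116 m.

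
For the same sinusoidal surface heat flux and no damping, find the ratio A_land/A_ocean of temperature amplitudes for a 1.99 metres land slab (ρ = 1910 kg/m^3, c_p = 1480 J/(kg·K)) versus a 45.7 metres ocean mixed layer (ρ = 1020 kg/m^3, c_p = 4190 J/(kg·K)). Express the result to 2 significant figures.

C_ocean = 1020 × 4190 × 45.7 = 1.95×10^8 J/(m²·K).
C_land = 1910 × 1480 × 1.99 = 5.63×10^6 J/(m²·K).
Undamped amplitude ∝ 1/C, so A_land/A_ocean = C_ocean/C_land = 34.7.

35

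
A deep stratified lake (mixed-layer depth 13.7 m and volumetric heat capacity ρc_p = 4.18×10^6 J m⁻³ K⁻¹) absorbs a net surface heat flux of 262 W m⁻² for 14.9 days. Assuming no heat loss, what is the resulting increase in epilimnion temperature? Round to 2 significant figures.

Areal heat capacity C = ρc_p × D = 4.18×10^6 × 13.7 = 5.73×10^7 J m⁻² K⁻¹.
Net heat input Q = F Δt = 262 × (14.9 days × 86400 s/day) = 3.37×10^8 J/m².
ΔT = Q / C = 3.37×10^8 / 5.73×10^7 = 5.89 K.

5.9 K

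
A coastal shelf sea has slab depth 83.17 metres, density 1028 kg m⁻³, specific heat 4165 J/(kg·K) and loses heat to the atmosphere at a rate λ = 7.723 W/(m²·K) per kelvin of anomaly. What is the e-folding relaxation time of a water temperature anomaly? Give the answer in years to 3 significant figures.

Areal heat capacity C = ρ c_p D = 1028 × 4165 × 83.17 = 3.56×10^8 J m⁻² K⁻¹.
Relaxation time τ = C / λ = 3.56×10^8 / 7.723 = 4.61×10^7 s.
In years: 4.61×10^7 s / (3.156×10^7 s/year) = 1.46 years.

1.46 years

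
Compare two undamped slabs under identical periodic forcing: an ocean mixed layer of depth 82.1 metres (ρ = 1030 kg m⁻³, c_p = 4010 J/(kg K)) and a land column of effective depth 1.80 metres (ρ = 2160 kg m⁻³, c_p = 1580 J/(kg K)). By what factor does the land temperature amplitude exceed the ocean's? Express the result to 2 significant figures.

55

C_ocean = 1030 × 4010 × 82.1 = 3.39×10^8 J/(m²·K).
C_land = 2160 × 1580 × 1.80 = 6.14×10^6 J/(m²·K).
Undamped amplitude ∝ 1/C, so A_land/A_ocean = C_ocean/C_land = 55.2.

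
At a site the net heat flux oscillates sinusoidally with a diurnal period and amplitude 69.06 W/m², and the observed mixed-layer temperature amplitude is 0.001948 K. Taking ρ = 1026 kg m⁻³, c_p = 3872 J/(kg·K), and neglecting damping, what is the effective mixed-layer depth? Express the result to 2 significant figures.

120 m

ω = 2π / 86400 s = 7.27×10^-5 s⁻¹.
Required C = F₀ / (A ω) = 69.06 / (0.001948 × 7.27×10^-5) = 4.87×10^8 J/(m²·K).
D = C / (ρ c_p) = 4.87×10^8 / (1026 × 3872) = 123 m.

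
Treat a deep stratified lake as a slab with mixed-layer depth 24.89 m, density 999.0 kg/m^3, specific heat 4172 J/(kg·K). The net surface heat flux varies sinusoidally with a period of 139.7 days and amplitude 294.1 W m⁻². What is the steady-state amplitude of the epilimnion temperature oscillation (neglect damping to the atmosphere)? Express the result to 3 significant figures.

Areal heat capacity C = ρ c_p D = 999.0 × 4172 × 24.89 = 1.04×10^8 J/(m^2 K).
Angular frequency ω = 2π / T = 2π / 1.21×10^7 s = 5.21×10^-7 s⁻¹.
Cω = 1.04×10^8 × 5.21×10^-7 = 54.0 W/(m²·K).
Amplitude A = F₀ / (Cω) = 294.1 / 54.0 = 5.45 K.

5.45 K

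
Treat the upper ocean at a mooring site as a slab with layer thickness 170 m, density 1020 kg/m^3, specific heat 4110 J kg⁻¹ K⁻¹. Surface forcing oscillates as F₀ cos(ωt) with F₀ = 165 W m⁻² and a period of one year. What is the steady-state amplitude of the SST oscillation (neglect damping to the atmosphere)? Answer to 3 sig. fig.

1.16 K

Areal heat capacity C = ρ c_p D = 1020 × 4110 × 170 = 7.13×10^8 J/(m^2 K).
Angular frequency ω = 2π / T = 2π / 3.15×10^7 s = 1.99×10^-7 s⁻¹.
Cω = 7.13×10^8 × 1.99×10^-7 = 142 W/(m²·K).
Amplitude A = F₀ / (Cω) = 165 / 142 = 1.16 K.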